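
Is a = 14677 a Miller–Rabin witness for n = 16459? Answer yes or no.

n − 1 = 16458 = 2^1 · 8229, so s = 1 and d = 8229.
x_0 = 14677^8229 mod 16459 = 282.
x_0 ∉ {1, 16458} and s = 1, so 14677 is a Miller–Rabin witness and 16459 is composite.

yes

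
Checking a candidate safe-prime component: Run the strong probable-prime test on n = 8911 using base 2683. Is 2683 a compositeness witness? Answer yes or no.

yes

n − 1 = 8910 = 2^1 · 4455, so s = 1 and d = 4455.
x_0 = 2683^4455 mod 8911 = 267.
x_0 ∉ {1, 8910} and s = 1, so 2683 is a Miller–Rabin witness and 8911 is composite.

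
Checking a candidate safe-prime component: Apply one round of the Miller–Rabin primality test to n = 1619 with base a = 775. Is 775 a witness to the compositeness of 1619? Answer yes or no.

no

n − 1 = 1618 = 2^1 · 809, so s = 1 and d = 809.
Repeated squaring mod 1619: 775^1 ≡ 775, 775^2 ≡ 1595, 775^4 ≡ 576, 775^8 ≡ 1500, 775^16 ≡ 1209, 775^32 ≡ 1343, 775^64 ≡ 83, 775^128 ≡ 413, 775^256 ≡ 574, 775^512 ≡ 819.
809 = 512 + 256 + 32 + 8 + 1, so 775^809 ≡ 819·574·1343·1500·775 ≡ 1618 (mod 1619).
x_0 = 775^809 mod 1619 = 1618.
x_0 = 1618 ≡ −1, so 775 is not a witness.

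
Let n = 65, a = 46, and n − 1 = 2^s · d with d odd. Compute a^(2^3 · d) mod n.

n − 1 = 64 = 2^6 · 1, so s = 6 and d = 1.
x_0 = 46^1 mod 65 = 46.
x_1 = 46^2 mod 65 = 36.
x_2 = 36^2 mod 65 = 61.
x_3 = 61^2 mod 65 = 16.

16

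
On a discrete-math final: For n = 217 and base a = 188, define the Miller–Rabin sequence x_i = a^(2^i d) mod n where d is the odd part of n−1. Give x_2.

8

n − 1 = 216 = 2^3 · 27, so s = 3 and d = 27.
By repeated squaring, 188^27 ≡ 97 (mod 217).
x_0 = 97.
x_1 = 97^2 mod 217 = 78.
x_2 = 78^2 mod 217 = 8.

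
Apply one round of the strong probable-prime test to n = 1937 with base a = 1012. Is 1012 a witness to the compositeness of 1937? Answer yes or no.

yes

n − 1 = 1936 = 2^4 · 121, so s = 4 and d = 121.
x_0 = 1012^121 mod 1937 = 1441.
x_0 is neither 1 nor 1936, so continue squaring.
x_1 = 1441^2 mod 1937 = 17.
x_2 = 17^2 mod 1937 = 289.
x_3 = 289^2 mod 1937 = 230.
Reached i = s−1 = 3 without hitting −1: 1012 is a Miller–Rabin witness and 1937 is composite.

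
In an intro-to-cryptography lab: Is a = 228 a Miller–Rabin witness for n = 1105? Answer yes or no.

yes

n − 1 = 1104 = 2^4 · 69, so s = 4 and d = 69.
Repeated squaring mod 1105: 228^1 ≡ 228, 228^2 ≡ 49, 228^4 ≡ 191, 228^8 ≡ 16, 228^16 ≡ 256, 228^32 ≡ 341, 228^64 ≡ 256.
69 = 64 + 4 + 1, so 228^69 ≡ 256·191·228 ≡ 1048 (mod 1105).
x_0 = 228^69 mod 1105 = 1048.
x_0 is neither 1 nor 1104, so continue squaring.
x_1 = 1048^2 mod 1105 = 1039.
x_2 = 1039^2 mod 1105 = 1041.
x_3 = 1041^2 mod 1105 = 781.
Reached i = s−1 = 3 without hitting −1: 228 is a Miller–Rabin witness and 1105 is composite.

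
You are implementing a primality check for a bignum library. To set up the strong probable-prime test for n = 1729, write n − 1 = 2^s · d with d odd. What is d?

27

Halving: 1728 → 864 → 432 → 216 → 108 → 54 → 27; 27 is odd.
So 1728 = 2^6 · 27.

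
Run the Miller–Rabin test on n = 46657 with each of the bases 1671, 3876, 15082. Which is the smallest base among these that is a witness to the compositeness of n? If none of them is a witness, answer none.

n − 1 = 46656 = 2^6 · 729, so s = 6 and d = 729.
Base 1671: x_0 = 1671^729 mod 46657 = 5260. x_0 is neither 1 nor 46656, so continue squaring. x_1 = 5260^2 mod 46657 = 46656. x_1 ≡ −1, so 1671 is not a witness.
Base 3876: x_0 = 3876^729 mod 46657 = 15761. x_0 is neither 1 nor 46656, so continue squaring. x_1 = 15761^2 mod 46657 = 7253. x_2 = 7253^2 mod 46657 = 23570. x_3 = 23570^2 mod 46657 = 1. x_3 = 1 but x_2 ≠ ±1, a nontrivial square root of 1 — 3876 is a witness and 46657 is composite.
Base 15082: x_0 = 15082^729 mod 46657 = 3151. x_0 is neither 1 nor 46656, so continue squaring. x_1 = 3151^2 mod 46657 = 37517. x_2 = 37517^2 mod 46657 = 23570. x_3 = 23570^2 mod 46657 = 1. x_3 = 1 but x_2 ≠ ±1, a nontrivial square root of 1 — 15082 is a witness and 46657 is composite.
The smallest witness among the given bases is 3876.

3876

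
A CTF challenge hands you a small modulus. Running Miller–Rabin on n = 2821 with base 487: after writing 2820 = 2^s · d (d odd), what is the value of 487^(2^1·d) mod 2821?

1520

n − 1 = 2820 = 2^2 · 705, so s = 2 and d = 705.
x_0 = 487^705 mod 2821 = 2696.
x_1 = 2696^2 mod 2821 = 1520.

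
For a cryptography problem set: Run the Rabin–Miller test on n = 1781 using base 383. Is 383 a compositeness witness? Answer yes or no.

n − 1 = 1780 = 2^2 · 445, so s = 2 and d = 445.
x_0 = 383^445 mod 1781 = 32.
x_0 is neither 1 nor 1780, so continue squaring.
x_1 = 32^2 mod 1781 = 1024.
Reached i = s−1 = 1 without hitting −1: 383 is a Miller–Rabin witness and 1781 is composite.

yes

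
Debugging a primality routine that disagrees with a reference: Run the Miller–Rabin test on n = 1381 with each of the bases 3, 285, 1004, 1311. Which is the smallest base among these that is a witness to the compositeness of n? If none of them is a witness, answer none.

n − 1 = 1380 = 2^2 · 345, so s = 2 and d = 345.
Base 3: x_0 = 3^345 mod 1381 = 1. x_0 = 1, so 3 is not a witness.
Base 285: x_0 = 285^345 mod 1381 = 366. x_0 is neither 1 nor 1380, so continue squaring. x_1 = 366^2 mod 1381 = 1380. x_1 ≡ −1, so 285 is not a witness.
Base 1004: x_0 = 1004^345 mod 1381 = 1015. x_0 is neither 1 nor 1380, so continue squaring. x_1 = 1015^2 mod 1381 = 1380. x_1 ≡ −1, so 1004 is not a witness.
Base 1311: x_0 = 1311^345 mod 1381 = 366. x_0 is neither 1 nor 1380, so continue squaring. x_1 = 366^2 mod 1381 = 1380. x_1 ≡ −1, so 1311 is not a witness.
No listed base is a witness for 1381.

none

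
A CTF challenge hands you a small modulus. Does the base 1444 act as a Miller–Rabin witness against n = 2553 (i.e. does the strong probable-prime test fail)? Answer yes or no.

no

n − 1 = 2552 = 2^3 · 319, so s = 3 and d = 319.
x_0 = 1444^319 mod 2553 = 1.
x_0 = 1, so 1444 is not a witness.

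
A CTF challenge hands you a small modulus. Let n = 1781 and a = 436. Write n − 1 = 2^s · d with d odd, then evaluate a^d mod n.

n − 1 = 1780 = 2^2 · 445, so s = 2 and d = 445.
Repeated squaring mod 1781: 436^1 ≡ 436, 436^2 ≡ 1310, 436^4 ≡ 997, 436^8 ≡ 211, 436^16 ≡ 1777, 436^32 ≡ 16, 436^64 ≡ 256, 436^128 ≡ 1420, 436^256 ≡ 308.
445 = 256 + 128 + 32 + 16 + 8 + 4 + 1, so 436^445 ≡ 308·1420·16·1777·211·997·436 ≡ 267 (mod 1781).

267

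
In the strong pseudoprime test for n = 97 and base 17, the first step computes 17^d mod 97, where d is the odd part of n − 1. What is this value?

63

n − 1 = 96 = 2^5 · 3, so s = 5 and d = 3.
17^3 mod 97 = 63.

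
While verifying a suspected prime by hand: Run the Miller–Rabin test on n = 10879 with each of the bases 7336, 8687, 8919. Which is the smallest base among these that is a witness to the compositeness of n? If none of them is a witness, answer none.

8687

n − 1 = 10878 = 2^1 · 5439, so s = 1 and d = 5439.
Base 7336: x_0 = 7336^5439 mod 10879 = 10878. x_0 = 10878 ≡ −1, so 7336 is not a witness.
Base 8687: x_0 = 8687^5439 mod 10879 = 10149. x_0 ∉ {1, 10878} and s = 1, so 8687 is a Miller–Rabin witness and 10879 is composite.
Base 8919: x_0 = 8919^5439 mod 10879 = 2579. x_0 ∉ {1, 10878} and s = 1, so 8919 is a Miller–Rabin witness and 10879 is composite.
The smallest witness among the given bases is 8687.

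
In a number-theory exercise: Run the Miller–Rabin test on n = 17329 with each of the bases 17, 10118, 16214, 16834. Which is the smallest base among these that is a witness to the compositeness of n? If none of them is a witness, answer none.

17

n − 1 = 17328 = 2^4 · 1083, so s = 4 and d = 1083.
Base 17: x_0 = 17^1083 mod 17329 = 7331. x_0 is neither 1 nor 17328, so continue squaring. x_1 = 7331^2 mod 17329 = 6332. x_2 = 6332^2 mod 17329 = 12247. x_3 = 12247^2 mod 17329 = 6514. Reached i = s−1 = 3 without hitting −1: 17 is a Miller–Rabin witness and 17329 is composite.
Base 10118: x_0 = 10118^1083 mod 17329 = 16639. x_0 is neither 1 nor 17328, so continue squaring. x_1 = 16639^2 mod 17329 = 8217. x_2 = 8217^2 mod 17329 = 5305. x_3 = 5305^2 mod 17329 = 729. Reached i = s−1 = 3 without hitting −1: 10118 is a Miller–Rabin witness and 17329 is composite.
Base 16214: x_0 = 16214^1083 mod 17329 = 16121. x_0 is neither 1 nor 17328, so continue squaring. x_1 = 16121^2 mod 17329 = 3628. x_2 = 3628^2 mod 17329 = 9673. x_3 = 9673^2 mod 17329 = 7658. Reached i = s−1 = 3 without hitting −1: 16214 is a Miller–Rabin witness and 17329 is composite.
Base 16834: x_0 = 16834^1083 mod 17329 = 2326. x_0 is neither 1 nor 17328, so continue squaring. x_1 = 2326^2 mod 17329 = 3628. x_2 = 3628^2 mod 17329 = 9673. x_3 = 9673^2 mod 17329 = 7658. Reached i = s−1 = 3 without hitting −1: 16834 is a Miller–Rabin witness and 17329 is composite.
The smallest witness among the given bases is 17.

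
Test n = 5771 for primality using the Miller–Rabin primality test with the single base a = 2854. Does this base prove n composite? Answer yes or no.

n − 1 = 5770 = 2^1 · 2885, so s = 1 and d = 2885.
x_0 = 2854^2885 mod 5771 = 2100.
x_0 ∉ {1, 5770} and s = 1, so 2854 is a Miller–Rabin witness and 5771 is composite.

yes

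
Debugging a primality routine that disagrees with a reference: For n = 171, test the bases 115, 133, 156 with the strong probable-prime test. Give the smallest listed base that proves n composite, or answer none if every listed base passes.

115

n − 1 = 170 = 2^1 · 85, so s = 1 and d = 85.
Base 115: x_0 = 115^85 mod 171 = 115. x_0 ∉ {1, 170} and s = 1, so 115 is a Miller–Rabin witness and 171 is composite.
Base 133: x_0 = 133^85 mod 171 = 133. x_0 ∉ {1, 170} and s = 1, so 133 is a Miller–Rabin witness and 171 is composite.
Base 156: x_0 = 156^85 mod 171 = 9. x_0 ∉ {1, 170} and s = 1, so 156 is a Miller–Rabin witness and 171 is composite.
The smallest witness among the given bases is 115.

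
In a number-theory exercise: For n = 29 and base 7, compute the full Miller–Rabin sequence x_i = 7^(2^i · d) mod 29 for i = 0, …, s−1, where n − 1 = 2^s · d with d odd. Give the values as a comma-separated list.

1, 1

n − 1 = 28 = 2^2 · 7, so s = 2 and d = 7.
x_0 = 7^7 mod 29 = 1.
x_1 = 1^2 mod 29 = 1.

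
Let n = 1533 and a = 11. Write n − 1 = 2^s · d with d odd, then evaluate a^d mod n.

233

n − 1 = 1532 = 2^2 · 383, so s = 2 and d = 383.
Repeated squaring mod 1533: 11^1 ≡ 11, 11^2 ≡ 121, 11^4 ≡ 844, 11^8 ≡ 1024, 11^16 ≡ 4, 11^32 ≡ 16, 11^64 ≡ 256, 11^128 ≡ 1150, 11^256 ≡ 1054.
383 = 256 + 64 + 32 + 16 + 8 + 4 + 2 + 1, so 11^383 ≡ 1054·256·16·4·1024·844·121·11 ≡ 233 (mod 1533).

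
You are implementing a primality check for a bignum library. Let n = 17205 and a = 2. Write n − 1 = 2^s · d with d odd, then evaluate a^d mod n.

n − 1 = 17204 = 2^2 · 4301, so s = 2 and d = 4301.
2^4301 mod 17205 = 16742.

16742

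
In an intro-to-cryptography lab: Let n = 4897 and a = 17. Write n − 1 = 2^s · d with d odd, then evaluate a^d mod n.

3361

n − 1 = 4896 = 2^5 · 153, so s = 5 and d = 153.
17^153 mod 4897 = 3361.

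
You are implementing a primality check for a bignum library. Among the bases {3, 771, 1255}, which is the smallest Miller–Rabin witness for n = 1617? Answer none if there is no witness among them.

n − 1 = 1616 = 2^4 · 101, so s = 4 and d = 101.
Base 3: x_0 = 3^101 mod 1617 = 663. x_0 is neither 1 nor 1616, so continue squaring. x_1 = 663^2 mod 1617 = 1362. x_2 = 1362^2 mod 1617 = 345. x_3 = 345^2 mod 1617 = 984. Reached i = s−1 = 3 without hitting −1: 3 is a Miller–Rabin witness and 1617 is composite.
Base 771: x_0 = 771^101 mod 1617 = 1233. x_0 is neither 1 nor 1616, so continue squaring. x_1 = 1233^2 mod 1617 = 309. x_2 = 309^2 mod 1617 = 78. x_3 = 78^2 mod 1617 = 1233. Reached i = s−1 = 3 without hitting −1: 771 is a Miller–Rabin witness and 1617 is composite.
Base 1255: x_0 = 1255^101 mod 1617 = 67. x_0 is neither 1 nor 1616, so continue squaring. x_1 = 67^2 mod 1617 = 1255. x_2 = 1255^2 mod 1617 = 67. x_3 = 67^2 mod 1617 = 1255. Reached i = s−1 = 3 without hitting −1: 1255 is a Miller–Rabin witness and 1617 is composite.
The smallest witness among the given bases is 3.

3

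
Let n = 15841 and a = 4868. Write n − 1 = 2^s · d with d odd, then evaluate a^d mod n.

776

n − 1 = 15840 = 2^5 · 495, so s = 5 and d = 495.
Repeated squaring mod 15841: 4868^1 ≡ 4868, 4868^2 ≡ 15129, 4868^4 ≡ 32, 4868^8 ≡ 1024, 4868^16 ≡ 3070, 4868^32 ≡ 15346, 4868^64 ≡ 7410, 4868^128 ≡ 3194, 4868^256 ≡ 32.
495 = 256 + 128 + 64 + 32 + 8 + 4 + 2 + 1, so 4868^495 ≡ 32·3194·7410·15346·1024·32·15129·4868 ≡ 776 (mod 15841).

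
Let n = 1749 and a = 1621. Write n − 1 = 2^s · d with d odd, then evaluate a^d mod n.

n − 1 = 1748 = 2^2 · 437, so s = 2 and d = 437.
1621^437 mod 1749 = 1699.

1699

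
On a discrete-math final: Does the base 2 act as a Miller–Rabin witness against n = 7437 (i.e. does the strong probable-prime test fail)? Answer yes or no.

yes

n − 1 = 7436 = 2^2 · 1859, so s = 2 and d = 1859.
Repeated squaring mod 7437: 2^1 ≡ 2, 2^2 ≡ 4, 2^4 ≡ 16, 2^8 ≡ 256, 2^16 ≡ 6040, 2^32 ≡ 3115, 2^64 ≡ 5377, 2^128 ≡ 4510, 2^256 ≡ 7342, 2^512 ≡ 1588, 2^1024 ≡ 601.
1859 = 1024 + 512 + 256 + 64 + 2 + 1, so 2^1859 ≡ 601·1588·7342·5377·4·2 ≡ 5666 (mod 7437).
x_0 = 2^1859 mod 7437 = 5666.
x_0 is neither 1 nor 7436, so continue squaring.
x_1 = 5666^2 mod 7437 = 5464.
Reached i = s−1 = 1 without hitting −1: 2 is a Miller–Rabin witness and 7437 is composite.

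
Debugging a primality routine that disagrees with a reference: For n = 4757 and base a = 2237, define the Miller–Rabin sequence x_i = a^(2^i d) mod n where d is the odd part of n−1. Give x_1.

2418

n − 1 = 4756 = 2^2 · 1189, so s = 2 and d = 1189.
x_0 = 2237^1189 mod 4757 = 428.
x_1 = 428^2 mod 4757 = 2418.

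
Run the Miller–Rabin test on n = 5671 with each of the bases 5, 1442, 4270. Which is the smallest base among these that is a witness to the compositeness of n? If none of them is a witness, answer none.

n − 1 = 5670 = 2^1 · 2835, so s = 1 and d = 2835.
Base 5: x_0 = 5^2835 mod 5671 = 4288. x_0 ∉ {1, 5670} and s = 1, so 5 is a Miller–Rabin witness and 5671 is composite.
Base 1442: x_0 = 1442^2835 mod 5671 = 4781. x_0 ∉ {1, 5670} and s = 1, so 1442 is a Miller–Rabin witness and 5671 is composite.
Base 4270: x_0 = 4270^2835 mod 5671 = 659. x_0 ∉ {1, 5670} and s = 1, so 4270 is a Miller–Rabin witness and 5671 is composite.
The smallest witness among the given bases is 5.

5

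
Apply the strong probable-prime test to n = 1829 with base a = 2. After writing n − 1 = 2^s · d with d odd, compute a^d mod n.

655

n − 1 = 1828 = 2^2 · 457, so s = 2 and d = 457.
By repeated squaring, 2^457 ≡ 655 (mod 1829).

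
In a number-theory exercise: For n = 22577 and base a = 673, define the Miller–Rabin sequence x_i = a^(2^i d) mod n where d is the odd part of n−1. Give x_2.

n − 1 = 22576 = 2^4 · 1411, so s = 4 and d = 1411.
Repeated squaring mod 22577: 673^1 ≡ 673, 673^2 ≡ 1389, 673^4 ≡ 10276, 673^8 ≡ 3547, 673^16 ≡ 5820, 673^32 ≡ 6900, 673^64 ≡ 17684, 673^128 ≡ 9829, 673^256 ≡ 2258, 673^512 ≡ 18739, 673^1024 ≡ 10040.
1411 = 1024 + 256 + 128 + 2 + 1, so 673^1411 ≡ 10040·2258·9829·1389·673 ≡ 19053 (mod 22577).
x_0 = 19053.
x_1 = 19053^2 mod 22577 = 1226.
x_2 = 1226^2 mod 22577 = 12994.

12994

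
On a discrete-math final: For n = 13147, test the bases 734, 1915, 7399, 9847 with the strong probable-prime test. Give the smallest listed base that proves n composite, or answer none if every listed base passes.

n − 1 = 13146 = 2^1 · 6573, so s = 1 and d = 6573.
Base 734: x_0 = 734^6573 mod 13147 = 1. x_0 = 1, so 734 is not a witness.
Base 1915: x_0 = 1915^6573 mod 13147 = 13146. x_0 = 13146 ≡ −1, so 1915 is not a witness.
Base 7399: x_0 = 7399^6573 mod 13147 = 13146. x_0 = 13146 ≡ −1, so 7399 is not a witness.
Base 9847: x_0 = 9847^6573 mod 13147 = 1. x_0 = 1, so 9847 is not a witness.
No listed base is a witness for 13147.

none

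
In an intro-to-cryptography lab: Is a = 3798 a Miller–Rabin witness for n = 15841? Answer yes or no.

no

n − 1 = 15840 = 2^5 · 495, so s = 5 and d = 495.
x_0 = 3798^495 mod 15841 = 1.
x_0 = 1, so 3798 is not a witness.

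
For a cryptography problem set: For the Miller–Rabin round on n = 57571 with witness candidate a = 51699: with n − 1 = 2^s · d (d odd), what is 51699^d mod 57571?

n − 1 = 57570 = 2^1 · 28785, so s = 1 and d = 28785.
51699^28785 mod 57571 = 1.

1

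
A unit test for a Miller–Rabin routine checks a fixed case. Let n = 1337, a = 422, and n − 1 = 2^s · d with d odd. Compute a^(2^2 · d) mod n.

n − 1 = 1336 = 2^3 · 167, so s = 3 and d = 167.
x_0 = 422^167 mod 1337 = 879.
x_1 = 879^2 mod 1337 = 1192.
x_2 = 1192^2 mod 1337 = 970.

970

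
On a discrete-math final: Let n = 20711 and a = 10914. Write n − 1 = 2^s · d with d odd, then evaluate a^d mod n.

7469

n − 1 = 20710 = 2^1 · 10355, so s = 1 and d = 10355.
10914^10355 mod 20711 = 7469.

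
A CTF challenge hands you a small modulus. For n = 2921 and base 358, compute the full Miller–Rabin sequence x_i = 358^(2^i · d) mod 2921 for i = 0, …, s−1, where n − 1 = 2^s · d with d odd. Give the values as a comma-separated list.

n − 1 = 2920 = 2^3 · 365, so s = 3 and d = 365.
x_0 = 358^365 mod 2921 = 2676.
x_1 = 2676^2 mod 2921 = 1605.
x_2 = 1605^2 mod 2921 = 2624.

2676, 1605, 2624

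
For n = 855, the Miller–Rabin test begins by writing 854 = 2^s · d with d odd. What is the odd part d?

Halving: 854 → 427; 427 is odd.
So 854 = 2^1 · 427.

427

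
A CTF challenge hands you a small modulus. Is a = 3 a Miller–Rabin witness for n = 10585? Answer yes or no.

no

n − 1 = 10584 = 2^3 · 1323, so s = 3 and d = 1323.
Repeated squaring mod 10585: 3^1 ≡ 3, 3^2 ≡ 9, 3^4 ≡ 81, 3^8 ≡ 6561, 3^16 ≡ 8111, 3^32 ≡ 2546, 3^64 ≡ 4096, 3^128 ≡ 10576, 3^256 ≡ 81, 3^512 ≡ 6561, 3^1024 ≡ 8111.
1323 = 1024 + 256 + 32 + 8 + 2 + 1, so 3^1323 ≡ 8111·81·2546·6561·9·3 ≡ 8422 (mod 10585).
x_0 = 3^1323 mod 10585 = 8422.
x_0 is neither 1 nor 10584, so continue squaring.
x_1 = 8422^2 mod 10585 = 10584.
x_1 ≡ −1, so 3 is not a witness.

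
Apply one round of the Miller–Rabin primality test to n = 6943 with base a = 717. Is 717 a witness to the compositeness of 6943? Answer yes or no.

n − 1 = 6942 = 2^1 · 3471, so s = 1 and d = 3471.
x_0 = 717^3471 mod 6943 = 1.
x_0 = 1, so 717 is not a witness.

no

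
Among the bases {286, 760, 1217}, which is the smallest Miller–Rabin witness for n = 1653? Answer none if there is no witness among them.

760

n − 1 = 1652 = 2^2 · 413, so s = 2 and d = 413.
Base 286: x_0 = 286^413 mod 1653 = 1. x_0 = 1, so 286 is not a witness.
Base 760: x_0 = 760^413 mod 1653 = 1159. x_0 is neither 1 nor 1652, so continue squaring. x_1 = 1159^2 mod 1653 = 1045. Reached i = s−1 = 1 without hitting −1: 760 is a Miller–Rabin witness and 1653 is composite.
Base 1217: x_0 = 1217^413 mod 1653 = 1217. x_0 is neither 1 nor 1652, so continue squaring. x_1 = 1217^2 mod 1653 = 1. x_1 = 1 but x_0 ≠ ±1, a nontrivial square root of 1 — 1217 is a witness and 1653 is composite.
The smallest witness among the given bases is 760.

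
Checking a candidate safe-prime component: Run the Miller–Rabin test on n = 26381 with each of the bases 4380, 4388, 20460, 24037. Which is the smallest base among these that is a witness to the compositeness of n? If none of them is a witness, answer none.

4380

n − 1 = 26380 = 2^2 · 6595, so s = 2 and d = 6595.
Base 4380: x_0 = 4380^6595 mod 26381 = 12529. x_0 is neither 1 nor 26380, so continue squaring. x_1 = 12529^2 mod 26381 = 8891. Reached i = s−1 = 1 without hitting −1: 4380 is a Miller–Rabin witness and 26381 is composite.
Base 4388: x_0 = 4388^6595 mod 26381 = 13026. x_0 is neither 1 nor 26380, so continue squaring. x_1 = 13026^2 mod 26381 = 20465. Reached i = s−1 = 1 without hitting −1: 4388 is a Miller–Rabin witness and 26381 is composite.
Base 20460: x_0 = 20460^6595 mod 26381 = 5549. x_0 is neither 1 nor 26380, so continue squaring. x_1 = 5549^2 mod 26381 = 4774. Reached i = s−1 = 1 without hitting −1: 20460 is a Miller–Rabin witness and 26381 is composite.
Base 24037: x_0 = 24037^6595 mod 26381 = 3261. x_0 is neither 1 nor 26380, so continue squaring. x_1 = 3261^2 mod 26381 = 2578. Reached i = s−1 = 1 without hitting −1: 24037 is a Miller–Rabin witness and 26381 is composite.
The smallest witness among the given bases is 4380.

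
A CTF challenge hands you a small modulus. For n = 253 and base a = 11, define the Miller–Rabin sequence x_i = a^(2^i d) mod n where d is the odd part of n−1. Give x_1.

n − 1 = 252 = 2^2 · 63, so s = 2 and d = 63.
By repeated squaring, 11^63 ≡ 176 (mod 253).
x_0 = 176.
x_1 = 176^2 mod 253 = 110.

110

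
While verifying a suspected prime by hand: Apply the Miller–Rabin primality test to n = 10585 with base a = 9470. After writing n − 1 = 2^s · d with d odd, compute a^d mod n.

n − 1 = 10584 = 2^3 · 1323, so s = 3 and d = 1323.
9470^1323 mod 10585 = 1190.

1190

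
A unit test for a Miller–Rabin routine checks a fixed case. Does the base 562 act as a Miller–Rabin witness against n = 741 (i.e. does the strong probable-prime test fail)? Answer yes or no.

yes

n − 1 = 740 = 2^2 · 185, so s = 2 and d = 185.
x_0 = 562^185 mod 741 = 178.
x_0 is neither 1 nor 740, so continue squaring.
x_1 = 178^2 mod 741 = 562.
Reached i = s−1 = 1 without hitting −1: 562 is a Miller–Rabin witness and 741 is composite.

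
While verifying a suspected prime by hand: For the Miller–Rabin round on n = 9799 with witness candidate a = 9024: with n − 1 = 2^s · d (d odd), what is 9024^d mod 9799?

1712

n − 1 = 9798 = 2^1 · 4899, so s = 1 and d = 4899.
9024^4899 mod 9799 = 1712.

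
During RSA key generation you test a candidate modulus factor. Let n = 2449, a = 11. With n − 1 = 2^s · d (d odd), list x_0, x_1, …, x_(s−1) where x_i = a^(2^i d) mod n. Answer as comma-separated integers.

2416, 1089, 605, 1124

n − 1 = 2448 = 2^4 · 153, so s = 4 and d = 153.
x_0 = 11^153 mod 2449 = 2416.
x_1 = 2416^2 mod 2449 = 1089.
x_2 = 1089^2 mod 2449 = 605.
x_3 = 605^2 mod 2449 = 1124.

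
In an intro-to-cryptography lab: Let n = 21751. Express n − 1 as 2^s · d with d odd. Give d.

Halving: 21750 → 10875; 10875 is odd.
So 21750 = 2^1 · 10875.

10875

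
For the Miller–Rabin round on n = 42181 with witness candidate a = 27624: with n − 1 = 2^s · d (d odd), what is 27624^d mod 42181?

n − 1 = 42180 = 2^2 · 10545, so s = 2 and d = 10545.
Repeated squaring mod 42181: 27624^1 ≡ 27624, 27624^2 ≡ 31086, 27624^4 ≡ 14867, 27624^8 ≡ 41430, 27624^16 ≡ 15648, 27624^32 ≡ 41380, 27624^64 ≡ 8886, 27624^128 ≡ 40345, 27624^256 ≡ 38597, 27624^512 ≡ 22032, 27624^1024 ≡ 32257, 27624^2048 ≡ 35322, 27624^4096 ≡ 14066, 27624^8192 ≡ 23466.
10545 = 8192 + 2048 + 256 + 32 + 16 + 1, so 27624^10545 ≡ 23466·35322·38597·41380·15648·27624 ≡ 1 (mod 42181).

1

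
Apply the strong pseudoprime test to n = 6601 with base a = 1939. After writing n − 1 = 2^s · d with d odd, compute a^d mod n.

735

n − 1 = 6600 = 2^3 · 825, so s = 3 and d = 825.
1939^825 mod 6601 = 735.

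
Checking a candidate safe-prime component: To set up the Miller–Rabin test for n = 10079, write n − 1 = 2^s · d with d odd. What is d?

Halving: 10078 → 5039; 5039 is odd.
So 10078 = 2^1 · 5039.

5039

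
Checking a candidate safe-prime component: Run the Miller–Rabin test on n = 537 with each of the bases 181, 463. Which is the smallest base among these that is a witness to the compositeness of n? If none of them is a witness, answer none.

181

n − 1 = 536 = 2^3 · 67, so s = 3 and d = 67.
Base 181: x_0 = 181^67 mod 537 = 97. x_0 is neither 1 nor 536, so continue squaring. x_1 = 97^2 mod 537 = 280. x_2 = 280^2 mod 537 = 535. Reached i = s−1 = 2 without hitting −1: 181 is a Miller–Rabin witness and 537 is composite.
Base 463: x_0 = 463^67 mod 537 = 7. x_0 is neither 1 nor 536, so continue squaring. x_1 = 7^2 mod 537 = 49. x_2 = 49^2 mod 537 = 253. Reached i = s−1 = 2 without hitting −1: 463 is a Miller–Rabin witness and 537 is composite.
The smallest witness among the given bases is 181.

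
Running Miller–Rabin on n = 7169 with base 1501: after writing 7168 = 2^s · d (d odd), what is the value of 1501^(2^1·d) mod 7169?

n − 1 = 7168 = 2^10 · 7, so s = 10 and d = 7.
x_0 = 1501^7 mod 7169 = 1117.
x_1 = 1117^2 mod 7169 = 283.

283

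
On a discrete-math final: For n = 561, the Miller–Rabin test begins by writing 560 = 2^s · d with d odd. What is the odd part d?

Halving: 560 → 280 → 140 → 70 → 35; 35 is odd.
So 560 = 2^4 · 35.

35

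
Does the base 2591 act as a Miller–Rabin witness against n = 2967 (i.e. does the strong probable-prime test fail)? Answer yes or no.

yes

n − 1 = 2966 = 2^1 · 1483, so s = 1 and d = 1483.
Repeated squaring mod 2967: 2591^1 ≡ 2591, 2591^2 ≡ 1927, 2591^4 ≡ 1612, 2591^8 ≡ 2419, 2591^16 ≡ 637, 2591^32 ≡ 2257, 2591^64 ≡ 2677, 2591^128 ≡ 1024, 2591^256 ≡ 1225, 2591^512 ≡ 2290, 2591^1024 ≡ 1411.
1483 = 1024 + 256 + 128 + 64 + 8 + 2 + 1, so 2591^1483 ≡ 1411·1225·1024·2677·2419·1927·2591 ≡ 2498 (mod 2967).
x_0 = 2591^1483 mod 2967 = 2498.
x_0 ∉ {1, 2966} and s = 1, so 2591 is a Miller–Rabin witness and 2967 is composite.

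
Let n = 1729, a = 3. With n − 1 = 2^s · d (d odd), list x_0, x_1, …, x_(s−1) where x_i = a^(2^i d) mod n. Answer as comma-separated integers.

664, 1, 1, 1, 1, 1

n − 1 = 1728 = 2^6 · 27, so s = 6 and d = 27.
x_0 = 3^27 mod 1729 = 664.
x_1 = 664^2 mod 1729 = 1.
x_2 = 1^2 mod 1729 = 1.
x_3 = 1^2 mod 1729 = 1.
x_4 = 1^2 mod 1729 = 1.
x_5 = 1^2 mod 1729 = 1.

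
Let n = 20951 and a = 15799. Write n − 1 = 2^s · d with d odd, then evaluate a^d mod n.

19677

n − 1 = 20950 = 2^1 · 10475, so s = 1 and d = 10475.
Repeated squaring mod 20951: 15799^1 ≡ 15799, 15799^2 ≡ 19138, 15799^4 ≡ 18613, 15799^8 ≡ 18984, 15799^16 ≡ 14105, 15799^32 ≡ 329, 15799^64 ≡ 3486, 15799^128 ≡ 616, 15799^256 ≡ 2338, 15799^512 ≡ 18984, 15799^1024 ≡ 14105, 15799^2048 ≡ 329, 15799^4096 ≡ 3486, 15799^8192 ≡ 616.
10475 = 8192 + 2048 + 128 + 64 + 32 + 8 + 2 + 1, so 15799^10475 ≡ 616·329·616·3486·329·18984·19138·15799 ≡ 19677 (mod 20951).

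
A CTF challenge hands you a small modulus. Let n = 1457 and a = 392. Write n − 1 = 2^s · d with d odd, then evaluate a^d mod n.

144

n − 1 = 1456 = 2^4 · 91, so s = 4 and d = 91.
Repeated squaring mod 1457: 392^1 ≡ 392, 392^2 ≡ 679, 392^4 ≡ 629, 392^8 ≡ 794, 392^16 ≡ 1012, 392^32 ≡ 1330, 392^64 ≡ 102.
91 = 64 + 16 + 8 + 2 + 1, so 392^91 ≡ 102·1012·794·679·392 ≡ 144 (mod 1457).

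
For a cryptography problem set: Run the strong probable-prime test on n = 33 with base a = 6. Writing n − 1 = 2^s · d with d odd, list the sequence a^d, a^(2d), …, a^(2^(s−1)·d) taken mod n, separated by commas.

6, 3, 9, 15, 27

n − 1 = 32 = 2^5 · 1, so s = 5 and d = 1.
x_0 = 6^1 mod 33 = 6.
x_1 = 6^2 mod 33 = 3.
x_2 = 3^2 mod 33 = 9.
x_3 = 9^2 mod 33 = 15.
x_4 = 15^2 mod 33 = 27.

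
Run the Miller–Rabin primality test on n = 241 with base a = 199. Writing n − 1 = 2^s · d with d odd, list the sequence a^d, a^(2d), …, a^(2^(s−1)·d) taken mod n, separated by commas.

115, 211, 177, 240

n − 1 = 240 = 2^4 · 15, so s = 4 and d = 15.
x_0 = 199^15 mod 241 = 115.
x_1 = 115^2 mod 241 = 211.
x_2 = 211^2 mod 241 = 177.
x_3 = 177^2 mod 241 = 240.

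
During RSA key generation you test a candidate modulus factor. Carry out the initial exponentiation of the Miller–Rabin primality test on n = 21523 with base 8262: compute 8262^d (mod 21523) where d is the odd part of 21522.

1

n − 1 = 21522 = 2^1 · 10761, so s = 1 and d = 10761.
8262^10761 mod 21523 = 1.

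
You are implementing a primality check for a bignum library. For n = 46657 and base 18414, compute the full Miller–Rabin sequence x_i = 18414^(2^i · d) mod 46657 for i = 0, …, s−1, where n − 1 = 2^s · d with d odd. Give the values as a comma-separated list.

n − 1 = 46656 = 2^6 · 729, so s = 6 and d = 729.
x_0 = 18414^729 mod 46657 = 7103.
x_1 = 7103^2 mod 46657 = 16392.
x_2 = 16392^2 mod 46657 = 1.
x_3 = 1^2 mod 46657 = 1.
x_4 = 1^2 mod 46657 = 1.
x_5 = 1^2 mod 46657 = 1.

7103, 16392, 1, 1, 1, 1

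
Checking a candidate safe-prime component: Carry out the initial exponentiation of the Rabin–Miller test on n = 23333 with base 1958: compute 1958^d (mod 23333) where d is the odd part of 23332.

n − 1 = 23332 = 2^2 · 5833, so s = 2 and d = 5833.
Repeated squaring mod 23333: 1958^1 ≡ 1958, 1958^2 ≡ 7152, 1958^4 ≡ 5168, 1958^8 ≡ 15272, 1958^16 ≡ 20649, 1958^32 ≡ 17292, 1958^64 ≡ 869, 1958^128 ≡ 8505, 1958^256 ≡ 2725, 1958^512 ≡ 5731, 1958^1024 ≡ 14830, 1958^2048 ≡ 15375, 1958^4096 ≡ 4002.
5833 = 4096 + 1024 + 512 + 128 + 64 + 8 + 1, so 1958^5833 ≡ 4002·14830·5731·8505·869·15272·1958 ≡ 8899 (mod 23333).

8899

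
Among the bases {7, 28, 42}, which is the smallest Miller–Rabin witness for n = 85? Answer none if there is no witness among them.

n − 1 = 84 = 2^2 · 21, so s = 2 and d = 21.
Base 7: x_0 = 7^21 mod 85 = 62. x_0 is neither 1 nor 84, so continue squaring. x_1 = 62^2 mod 85 = 19. Reached i = s−1 = 1 without hitting −1: 7 is a Miller–Rabin witness and 85 is composite.
Base 28: x_0 = 28^21 mod 85 = 78. x_0 is neither 1 nor 84, so continue squaring. x_1 = 78^2 mod 85 = 49. Reached i = s−1 = 1 without hitting −1: 28 is a Miller–Rabin witness and 85 is composite.
Base 42: x_0 = 42^21 mod 85 = 77. x_0 is neither 1 nor 84, so continue squaring. x_1 = 77^2 mod 85 = 64. Reached i = s−1 = 1 without hitting −1: 42 is a Miller–Rabin witness and 85 is composite.
The smallest witness among the given bases is 7.

7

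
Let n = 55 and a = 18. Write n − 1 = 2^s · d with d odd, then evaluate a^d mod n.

n − 1 = 54 = 2^1 · 27, so s = 1 and d = 27.
By repeated squaring, 18^27 ≡ 17 (mod 55).

17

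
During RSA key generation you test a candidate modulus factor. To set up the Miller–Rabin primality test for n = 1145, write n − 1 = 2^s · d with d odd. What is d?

Halving: 1144 → 572 → 286 → 143; 143 is odd.
So 1144 = 2^3 · 143.

143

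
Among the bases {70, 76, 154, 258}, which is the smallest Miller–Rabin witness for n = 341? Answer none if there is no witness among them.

76

n − 1 = 340 = 2^2 · 85, so s = 2 and d = 85.
Base 70: x_0 = 70^85 mod 341 = 1. x_0 = 1, so 70 is not a witness.
Base 76: x_0 = 76^85 mod 341 = 87. x_0 is neither 1 nor 340, so continue squaring. x_1 = 87^2 mod 341 = 67. Reached i = s−1 = 1 without hitting −1: 76 is a Miller–Rabin witness and 341 is composite.
Base 154: x_0 = 154^85 mod 341 = 154. x_0 is neither 1 nor 340, so continue squaring. x_1 = 154^2 mod 341 = 187. Reached i = s−1 = 1 without hitting −1: 154 is a Miller–Rabin witness and 341 is composite.
Base 258: x_0 = 258^85 mod 341 = 67. x_0 is neither 1 nor 340, so continue squaring. x_1 = 67^2 mod 341 = 56. Reached i = s−1 = 1 without hitting −1: 258 is a Miller–Rabin witness and 341 is composite.
The smallest witness among the given bases is 76.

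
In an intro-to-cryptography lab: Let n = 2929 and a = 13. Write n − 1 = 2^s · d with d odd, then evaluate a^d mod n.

n − 1 = 2928 = 2^4 · 183, so s = 4 and d = 183.
13^183 mod 2929 = 1637.

1637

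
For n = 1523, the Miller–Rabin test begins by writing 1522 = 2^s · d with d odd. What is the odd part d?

Halving: 1522 → 761; 761 is odd.
So 1522 = 2^1 · 761.

761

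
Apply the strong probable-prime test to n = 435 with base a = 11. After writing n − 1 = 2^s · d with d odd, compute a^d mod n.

191

n − 1 = 434 = 2^1 · 217, so s = 1 and d = 217.
By repeated squaring, 11^217 ≡ 191 (mod 435).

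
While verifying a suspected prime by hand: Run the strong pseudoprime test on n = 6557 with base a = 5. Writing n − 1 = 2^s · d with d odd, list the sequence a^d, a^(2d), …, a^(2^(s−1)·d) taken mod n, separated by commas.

4034, 5239

n − 1 = 6556 = 2^2 · 1639, so s = 2 and d = 1639.
x_0 = 5^1639 mod 6557 = 4034.
x_1 = 4034^2 mod 6557 = 5239.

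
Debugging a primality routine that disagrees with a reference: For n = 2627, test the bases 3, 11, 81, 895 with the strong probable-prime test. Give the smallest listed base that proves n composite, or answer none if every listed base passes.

n − 1 = 2626 = 2^1 · 1313, so s = 1 and d = 1313.
Base 3: x_0 = 3^1313 mod 2627 = 469. x_0 ∉ {1, 2626} and s = 1, so 3 is a Miller–Rabin witness and 2627 is composite.
Base 11: x_0 = 11^1313 mod 2627 = 397. x_0 ∉ {1, 2626} and s = 1, so 11 is a Miller–Rabin witness and 2627 is composite.
Base 81: x_0 = 81^1313 mod 2627 = 719. x_0 ∉ {1, 2626} and s = 1, so 81 is a Miller–Rabin witness and 2627 is composite.
Base 895: x_0 = 895^1313 mod 2627 = 16. x_0 ∉ {1, 2626} and s = 1, so 895 is a Miller–Rabin witness and 2627 is composite.
The smallest witness among the given bases is 3.

3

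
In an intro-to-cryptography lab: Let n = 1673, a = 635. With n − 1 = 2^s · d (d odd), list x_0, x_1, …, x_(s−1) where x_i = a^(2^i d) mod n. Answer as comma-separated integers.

612, 1465, 1439

n − 1 = 1672 = 2^3 · 209, so s = 3 and d = 209.
x_0 = 635^209 mod 1673 = 612.
x_1 = 612^2 mod 1673 = 1465.
x_2 = 1465^2 mod 1673 = 1439.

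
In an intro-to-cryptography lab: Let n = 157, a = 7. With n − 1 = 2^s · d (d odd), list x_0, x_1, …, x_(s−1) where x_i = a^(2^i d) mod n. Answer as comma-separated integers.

n − 1 = 156 = 2^2 · 39, so s = 2 and d = 39.
x_0 = 7^39 mod 157 = 28.
x_1 = 28^2 mod 157 = 156.

28, 156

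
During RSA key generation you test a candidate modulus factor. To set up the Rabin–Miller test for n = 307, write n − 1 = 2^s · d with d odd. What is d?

153

Halving: 306 → 153; 153 is odd.
So 306 = 2^1 · 153.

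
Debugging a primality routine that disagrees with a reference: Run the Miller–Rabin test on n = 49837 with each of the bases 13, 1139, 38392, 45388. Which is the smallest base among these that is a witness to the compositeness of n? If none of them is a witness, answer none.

n − 1 = 49836 = 2^2 · 12459, so s = 2 and d = 12459.
Base 13: x_0 = 13^12459 mod 49837 = 45080. x_0 is neither 1 nor 49836, so continue squaring. x_1 = 45080^2 mod 49837 = 3051. Reached i = s−1 = 1 without hitting −1: 13 is a Miller–Rabin witness and 49837 is composite.
Base 1139: x_0 = 1139^12459 mod 49837 = 17327. x_0 is neither 1 nor 49836, so continue squaring. x_1 = 17327^2 mod 49837 = 6841. Reached i = s−1 = 1 without hitting −1: 1139 is a Miller–Rabin witness and 49837 is composite.
Base 38392: x_0 = 38392^12459 mod 49837 = 5376. x_0 is neither 1 nor 49836, so continue squaring. x_1 = 5376^2 mod 49837 = 45753. Reached i = s−1 = 1 without hitting −1: 38392 is a Miller–Rabin witness and 49837 is composite.
Base 45388: x_0 = 45388^12459 mod 49837 = 46143. x_0 is neither 1 nor 49836, so continue squaring. x_1 = 46143^2 mod 49837 = 40135. Reached i = s−1 = 1 without hitting −1: 45388 is a Miller–Rabin witness and 49837 is composite.
The smallest witness among the given bases is 13.

13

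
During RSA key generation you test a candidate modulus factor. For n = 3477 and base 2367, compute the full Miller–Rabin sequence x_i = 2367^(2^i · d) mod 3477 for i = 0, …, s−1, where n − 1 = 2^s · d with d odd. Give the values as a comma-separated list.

n − 1 = 3476 = 2^2 · 869, so s = 2 and d = 869.
x_0 = 2367^869 mod 3477 = 615.
x_1 = 615^2 mod 3477 = 2709.

615, 2709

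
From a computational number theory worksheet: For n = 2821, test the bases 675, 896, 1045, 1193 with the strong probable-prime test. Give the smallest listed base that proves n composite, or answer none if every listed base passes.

896

n − 1 = 2820 = 2^2 · 705, so s = 2 and d = 705.
Base 675: x_0 = 675^705 mod 2821 = 2820. x_0 = 2820 ≡ −1, so 675 is not a witness.
Base 896: x_0 = 896^705 mod 2821 = 714. x_0 is neither 1 nor 2820, so continue squaring. x_1 = 714^2 mod 2821 = 2016. Reached i = s−1 = 1 without hitting −1: 896 is a Miller–Rabin witness and 2821 is composite.
Base 1045: x_0 = 1045^705 mod 2821 = 2696. x_0 is neither 1 nor 2820, so continue squaring. x_1 = 2696^2 mod 2821 = 1520. Reached i = s−1 = 1 without hitting −1: 1045 is a Miller–Rabin witness and 2821 is composite.
Base 1193: x_0 = 1193^705 mod 2821 = 2820. x_0 = 2820 ≡ −1, so 1193 is not a witness.
The smallest witness among the given bases is 896.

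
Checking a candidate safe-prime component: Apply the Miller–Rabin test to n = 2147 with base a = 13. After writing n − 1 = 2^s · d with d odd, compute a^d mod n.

n − 1 = 2146 = 2^1 · 1073, so s = 1 and d = 1073.
Repeated squaring mod 2147: 13^1 ≡ 13, 13^2 ≡ 169, 13^4 ≡ 650, 13^8 ≡ 1688, 13^16 ≡ 275, 13^32 ≡ 480, 13^64 ≡ 671, 13^128 ≡ 1518, 13^256 ≡ 593, 13^512 ≡ 1688, 13^1024 ≡ 275.
1073 = 1024 + 32 + 16 + 1, so 13^1073 ≡ 275·480·275·13 ≡ 135 (mod 2147).

135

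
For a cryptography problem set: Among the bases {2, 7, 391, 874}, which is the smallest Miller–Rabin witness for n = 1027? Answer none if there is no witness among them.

2

n − 1 = 1026 = 2^1 · 513, so s = 1 and d = 513.
Base 2: x_0 = 2^513 mod 1027 = 538. x_0 ∉ {1, 1026} and s = 1, so 2 is a Miller–Rabin witness and 1027 is composite.
Base 7: x_0 = 7^513 mod 1027 = 1009. x_0 ∉ {1, 1026} and s = 1, so 7 is a Miller–Rabin witness and 1027 is composite.
Base 391: x_0 = 391^513 mod 1027 = 170. x_0 ∉ {1, 1026} and s = 1, so 391 is a Miller–Rabin witness and 1027 is composite.
Base 874: x_0 = 874^513 mod 1027 = 378. x_0 ∉ {1, 1026} and s = 1, so 874 is a Miller–Rabin witness and 1027 is composite.
The smallest witness among the given bases is 2.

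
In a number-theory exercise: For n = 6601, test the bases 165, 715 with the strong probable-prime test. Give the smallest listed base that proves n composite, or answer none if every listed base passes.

n − 1 = 6600 = 2^3 · 825, so s = 3 and d = 825.
Base 165: x_0 = 165^825 mod 6601 = 1. x_0 = 1, so 165 is not a witness.
Base 715: x_0 = 715^825 mod 6601 = 1. x_0 = 1, so 715 is not a witness.
No listed base is a witness for 6601.

none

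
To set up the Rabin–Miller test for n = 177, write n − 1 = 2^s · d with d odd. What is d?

Halving: 176 → 88 → 44 → 22 → 11; 11 is odd.
So 176 = 2^4 · 11.

11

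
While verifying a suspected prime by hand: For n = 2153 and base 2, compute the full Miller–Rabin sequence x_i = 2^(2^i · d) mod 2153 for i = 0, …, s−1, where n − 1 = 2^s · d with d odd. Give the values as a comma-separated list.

n − 1 = 2152 = 2^3 · 269, so s = 3 and d = 269.
x_0 = 2^269 mod 2153 = 1921.
x_1 = 1921^2 mod 2153 = 2152.
x_2 = 2152^2 mod 2153 = 1.

1921, 2152, 1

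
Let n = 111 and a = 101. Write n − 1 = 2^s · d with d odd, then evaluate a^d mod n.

n − 1 = 110 = 2^1 · 55, so s = 1 and d = 55.
101^55 mod 111 = 101.

101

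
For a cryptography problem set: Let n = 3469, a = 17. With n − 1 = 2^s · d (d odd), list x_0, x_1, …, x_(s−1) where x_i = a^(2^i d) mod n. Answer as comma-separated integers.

n − 1 = 3468 = 2^2 · 867, so s = 2 and d = 867.
x_0 = 17^867 mod 3469 = 3468.
x_1 = 3468^2 mod 3469 = 1.

3468, 1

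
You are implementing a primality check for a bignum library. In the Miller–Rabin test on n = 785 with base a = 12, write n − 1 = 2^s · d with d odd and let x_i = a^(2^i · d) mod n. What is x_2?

n − 1 = 784 = 2^4 · 49, so s = 4 and d = 49.
x_0 = 12^49 mod 785 = 12.
x_1 = 12^2 mod 785 = 144.
x_2 = 144^2 mod 785 = 326.

326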